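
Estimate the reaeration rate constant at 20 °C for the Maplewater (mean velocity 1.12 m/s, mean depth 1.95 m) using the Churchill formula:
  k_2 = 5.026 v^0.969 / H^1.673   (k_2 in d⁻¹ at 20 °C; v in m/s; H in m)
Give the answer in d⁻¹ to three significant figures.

k_2 = 5.026 × 1.12^0.969 / 1.95^1.673 = 5.026 × 1.116 / 3.057 = 1.835 d⁻¹.

k_2 ≈ 1.84 d⁻¹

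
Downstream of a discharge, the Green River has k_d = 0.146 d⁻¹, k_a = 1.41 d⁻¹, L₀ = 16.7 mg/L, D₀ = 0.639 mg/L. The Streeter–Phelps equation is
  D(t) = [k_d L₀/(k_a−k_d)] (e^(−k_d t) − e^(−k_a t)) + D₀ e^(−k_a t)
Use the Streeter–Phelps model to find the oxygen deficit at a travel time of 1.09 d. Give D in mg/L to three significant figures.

D ≈ 1.37 mg/L

k_d L₀/(k_a−k_d) = 0.146×16.7/(1.41−0.146) = 2.438/1.264 = 1.929 mg/L.
e^(−k_d t) = e^(−0.146×1.090) = 0.8529; e^(−k_a t) = e^(−1.41×1.090) = 0.2150.
D = 1.929 × (0.8529 − 0.2150) + 0.639 × 0.2150 = 1.230 + 0.1374 = 1.368 mg/L.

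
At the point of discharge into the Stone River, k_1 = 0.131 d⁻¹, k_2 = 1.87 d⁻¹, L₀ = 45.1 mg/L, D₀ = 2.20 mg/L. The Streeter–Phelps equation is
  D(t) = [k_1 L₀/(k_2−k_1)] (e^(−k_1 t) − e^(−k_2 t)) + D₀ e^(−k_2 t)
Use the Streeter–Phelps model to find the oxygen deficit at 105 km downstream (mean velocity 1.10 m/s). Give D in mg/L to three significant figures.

D ≈ 2.79 mg/L

Travel time t = x/v = 105 km / (1.10 m/s) = 105000 m / 1.10 m/s = 95450 s = 1.105 d.
k_1 L₀/(k_2−k_1) = 0.131×45.1/(1.87−0.131) = 5.908/1.739 = 3.397 mg/L.
e^(−k_1 t) = e^(−0.131×1.105) = 0.8653; e^(−k_2 t) = e^(−1.87×1.105) = 0.1267.
D = 3.397 × (0.8653 − 0.1267) + 2.20 × 0.1267 = 2.509 + 0.2787 = 2.788 mg/L.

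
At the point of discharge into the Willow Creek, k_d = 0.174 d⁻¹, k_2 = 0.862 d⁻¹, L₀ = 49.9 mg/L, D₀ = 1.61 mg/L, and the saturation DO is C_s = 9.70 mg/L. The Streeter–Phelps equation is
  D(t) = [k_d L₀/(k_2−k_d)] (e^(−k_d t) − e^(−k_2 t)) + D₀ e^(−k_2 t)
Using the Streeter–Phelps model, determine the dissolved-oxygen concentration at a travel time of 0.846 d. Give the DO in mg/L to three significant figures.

k_d L₀/(k_2−k_d) = 0.174×49.9/(0.862−0.174) = 8.683/0.6880 = 12.62 mg/L.
e^(−k_d t) = e^(−0.174×0.8460) = 0.8631; e^(−k_2 t) = e^(−0.862×0.8460) = 0.4823.
D = 12.62 × (0.8631 − 0.4823) + 1.61 × 0.4823 = 4.806 + 0.7765 = 5.583 mg/L.
DO = C_s − D = 9.70 − 5.583 = 4.117 mg/L.

DO ≈ 4.12 mg/L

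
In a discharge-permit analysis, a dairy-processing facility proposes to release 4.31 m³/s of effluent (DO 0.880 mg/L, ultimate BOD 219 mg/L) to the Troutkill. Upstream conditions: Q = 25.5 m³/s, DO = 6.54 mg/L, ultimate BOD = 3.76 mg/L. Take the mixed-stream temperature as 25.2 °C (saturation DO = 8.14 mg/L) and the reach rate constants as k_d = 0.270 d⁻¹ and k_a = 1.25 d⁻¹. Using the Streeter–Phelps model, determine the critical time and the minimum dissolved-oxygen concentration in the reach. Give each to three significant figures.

t_c ≈ 1.27 d; minimum DO ≈ 2.79 mg/L

Mixed DO = (25.5×6.54 + 4.31×0.880)/(25.5+4.31) = 170.6/29.81 = 5.722 mg/L.
Mixed L₀ = (25.5×3.76 + 4.31×219)/(29.81) = 1040/29.81 = 34.88 mg/L.
Initial deficit D₀ = C_s − DO₀ = 8.14 − 5.722 = 2.418 mg/L.
t_c = (1/0.9800) ln[(1.25/0.270)(1 − 2.418×0.9800/(0.270×34.88))] = 1.020 × ln(3.465) = 1.268 d.
D_c = (0.270/1.25) × 34.88 × e^(−0.270×1.268) = 0.2160 × 34.88 × 0.7101 = 5.350 mg/L.
Minimum DO = 8.14 − 5.350 = 2.790 mg/L.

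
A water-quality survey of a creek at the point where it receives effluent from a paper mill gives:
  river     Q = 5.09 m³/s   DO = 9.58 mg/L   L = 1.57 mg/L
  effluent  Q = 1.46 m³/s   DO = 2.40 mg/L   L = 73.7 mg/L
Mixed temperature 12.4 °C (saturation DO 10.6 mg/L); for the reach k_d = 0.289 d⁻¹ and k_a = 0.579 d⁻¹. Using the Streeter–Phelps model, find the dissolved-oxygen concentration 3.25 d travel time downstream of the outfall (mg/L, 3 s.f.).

DO ≈ 6.00 mg/L

Mixed DO = (5.09×9.58 + 1.46×2.40)/(5.09+1.46) = 52.27/6.550 = 7.980 mg/L.
Mixed L₀ = (5.09×1.57 + 1.46×73.7)/(6.550) = 115.6/6.550 = 17.65 mg/L.
Initial deficit D₀ = C_s − DO₀ = 10.6 − 7.980 = 2.620 mg/L.
D(3.25) = [0.289×17.65/(0.579−0.289)](e^(−0.289×3.25) − e^(−0.579×3.25)) + 2.620 e^(−0.579×3.25)
= 17.59 × (0.3909 − 0.1523) + 2.620 × 0.1523 = 4.595 mg/L.
DO = 10.6 − 4.595 = 6.005 mg/L.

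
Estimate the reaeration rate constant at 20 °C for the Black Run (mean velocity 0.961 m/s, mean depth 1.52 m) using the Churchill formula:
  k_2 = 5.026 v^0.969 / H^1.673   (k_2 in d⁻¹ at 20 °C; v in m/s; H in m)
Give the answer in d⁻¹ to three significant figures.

k_2 = 5.026 × 0.961^0.969 / 1.52^1.673 = 5.026 × 0.9622 / 2.015 = 2.400 d⁻¹.

k_2 ≈ 2.40 d⁻¹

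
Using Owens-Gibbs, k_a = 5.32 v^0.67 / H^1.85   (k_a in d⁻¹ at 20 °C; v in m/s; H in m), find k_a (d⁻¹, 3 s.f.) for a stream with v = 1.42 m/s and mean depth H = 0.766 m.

k_a ≈ 11.0 d⁻¹

k_a = 5.32 × 1.42^0.67 / 0.766^1.85 = 5.32 × 1.265 / 0.6107 = 11.02 d⁻¹.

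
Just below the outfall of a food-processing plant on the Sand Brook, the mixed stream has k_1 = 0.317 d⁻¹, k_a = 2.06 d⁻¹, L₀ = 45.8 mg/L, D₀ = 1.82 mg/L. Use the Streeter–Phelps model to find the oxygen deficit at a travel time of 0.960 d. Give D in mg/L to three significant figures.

k_1 L₀/(k_a−k_1) = 0.317×45.8/(2.06−0.317) = 14.52/1.743 = 8.330 mg/L.
e^(−k_1 t) = e^(−0.317×0.9600) = 0.7376; e^(−k_a t) = e^(−2.06×0.9600) = 0.1384.
D = 8.330 × (0.7376 − 0.1384) + 1.82 × 0.1384 = 4.991 + 0.2519 = 5.243 mg/L.

D ≈ 5.24 mg/L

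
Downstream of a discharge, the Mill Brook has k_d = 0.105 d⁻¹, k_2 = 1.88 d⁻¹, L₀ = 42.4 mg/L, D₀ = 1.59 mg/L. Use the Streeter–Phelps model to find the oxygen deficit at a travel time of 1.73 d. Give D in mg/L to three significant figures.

D ≈ 2.06 mg/L

k_d L₀/(k_2−k_d) = 0.105×42.4/(1.88−0.105) = 4.452/1.775 = 2.508 mg/L.
e^(−k_d t) = e^(−0.105×1.730) = 0.8339; e^(−k_2 t) = e^(−1.88×1.730) = 0.03868.
D = 2.508 × (0.8339 − 0.03868) + 1.59 × 0.03868 = 1.995 + 0.06150 = 2.056 mg/L.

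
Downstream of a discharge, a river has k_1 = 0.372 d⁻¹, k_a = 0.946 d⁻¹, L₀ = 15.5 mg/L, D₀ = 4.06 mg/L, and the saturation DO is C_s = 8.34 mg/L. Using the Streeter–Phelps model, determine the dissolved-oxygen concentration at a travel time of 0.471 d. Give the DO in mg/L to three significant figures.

DO ≈ 3.74 mg/L

k_1 L₀/(k_a−k_1) = 0.372×15.5/(0.946−0.372) = 5.766/0.5740 = 10.05 mg/L.
e^(−k_1 t) = e^(−0.372×0.4710) = 0.8393; e^(−k_a t) = e^(−0.946×0.4710) = 0.6405.
D = 10.05 × (0.8393 − 0.6405) + 4.06 × 0.6405 = 1.997 + 2.600 = 4.597 mg/L.
DO = C_s − D = 8.34 − 4.597 = 3.743 mg/L.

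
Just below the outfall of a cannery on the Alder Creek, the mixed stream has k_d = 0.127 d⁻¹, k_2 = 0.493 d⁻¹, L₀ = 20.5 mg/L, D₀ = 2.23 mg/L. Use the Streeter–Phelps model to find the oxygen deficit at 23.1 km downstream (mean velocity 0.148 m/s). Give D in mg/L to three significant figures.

Travel time t = x/v = 23.1 km / (0.148 m/s) = 23100 m / 0.148 m/s = 156100 s = 1.806 d.
k_d L₀/(k_2−k_d) = 0.127×20.5/(0.493−0.127) = 2.603/0.3660 = 7.113 mg/L.
e^(−k_d t) = e^(−0.127×1.806) = 0.7950; e^(−k_2 t) = e^(−0.493×1.806) = 0.4104.
D = 7.113 × (0.7950 − 0.4104) + 2.23 × 0.4104 = 2.736 + 0.9152 = 3.651 mg/L.

D ≈ 3.65 mg/L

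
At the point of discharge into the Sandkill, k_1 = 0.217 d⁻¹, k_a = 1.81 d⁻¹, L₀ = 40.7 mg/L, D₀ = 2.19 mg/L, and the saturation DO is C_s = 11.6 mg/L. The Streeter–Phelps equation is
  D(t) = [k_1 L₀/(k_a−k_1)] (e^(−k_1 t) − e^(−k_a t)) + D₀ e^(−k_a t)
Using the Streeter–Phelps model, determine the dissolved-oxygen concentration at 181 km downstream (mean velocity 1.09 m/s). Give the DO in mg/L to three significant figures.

Travel time t = x/v = 181 km / (1.09 m/s) = 181000 m / 1.09 m/s = 166100 s = 1.922 d.
k_1 L₀/(k_a−k_1) = 0.217×40.7/(1.81−0.217) = 8.832/1.593 = 5.544 mg/L.
e^(−k_1 t) = e^(−0.217×1.922) = 0.6590; e^(−k_a t) = e^(−1.81×1.922) = 0.03085.
D = 5.544 × (0.6590 − 0.03085) + 2.19 × 0.03085 = 3.482 + 0.06756 = 3.550 mg/L.
DO = C_s − D = 11.6 − 3.550 = 8.050 mg/L.

DO ≈ 8.05 mg/L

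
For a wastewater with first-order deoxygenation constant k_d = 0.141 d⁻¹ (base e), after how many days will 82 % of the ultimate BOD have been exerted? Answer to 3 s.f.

y/L₀ = 1 − e^(−k_d t) = 0.82 ⇒ e^(−k_d t) = 0.180
t = −ln(0.180) / 0.141 = 1.715 / 0.141 = 12.16 d.

t ≈ 12.2 d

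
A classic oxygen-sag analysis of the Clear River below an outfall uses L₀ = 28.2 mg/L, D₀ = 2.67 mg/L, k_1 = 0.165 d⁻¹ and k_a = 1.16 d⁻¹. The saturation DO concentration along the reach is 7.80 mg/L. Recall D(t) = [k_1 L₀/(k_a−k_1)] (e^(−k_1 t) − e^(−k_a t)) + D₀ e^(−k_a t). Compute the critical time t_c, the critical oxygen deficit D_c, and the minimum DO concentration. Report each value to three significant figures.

With k_a/k_1 = 7.030 and 1 − D₀(k_a−k_1)/(k_1 L₀) = 0.4290,
t_c = ln(7.030 × 0.4290) / (1.16 − 0.165) = ln(3.016) / 0.9950 = 1.104/0.9950 = 1.110 d.
D_c = (k_1/k_a) L₀ e^(−k_1 t_c) = (0.165/1.16) × 28.2 × e^(−0.165×1.110) = 0.1422 × 28.2 × 0.8327 = 3.340 mg/L.
Minimum DO = C_s − D_c = 7.80 − 3.340 = 4.460 mg/L.

t_c ≈ 1.11 d; D_c ≈ 3.34 mg/L; min DO ≈ 4.46 mg/L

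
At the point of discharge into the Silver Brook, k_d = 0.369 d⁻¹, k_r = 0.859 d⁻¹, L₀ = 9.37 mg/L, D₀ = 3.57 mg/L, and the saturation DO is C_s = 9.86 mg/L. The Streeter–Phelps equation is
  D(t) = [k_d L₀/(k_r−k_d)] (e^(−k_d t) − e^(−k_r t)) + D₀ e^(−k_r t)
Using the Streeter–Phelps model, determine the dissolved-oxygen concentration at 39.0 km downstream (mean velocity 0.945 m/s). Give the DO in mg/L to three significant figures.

DO ≈ 6.26 mg/L

Travel time t = x/v = 39.0 km / (0.945 m/s) = 39000 m / 0.945 m/s = 41270 s = 0.4777 d.
k_d L₀/(k_r−k_d) = 0.369×9.37/(0.859−0.369) = 3.458/0.4900 = 7.056 mg/L.
e^(−k_d t) = e^(−0.369×0.4777) = 0.8384; e^(−k_r t) = e^(−0.859×0.4777) = 0.6634.
D = 7.056 × (0.8384 − 0.6634) + 3.57 × 0.6634 = 1.235 + 2.368 = 3.603 mg/L.
DO = C_s − D = 9.86 − 3.603 = 6.257 mg/L.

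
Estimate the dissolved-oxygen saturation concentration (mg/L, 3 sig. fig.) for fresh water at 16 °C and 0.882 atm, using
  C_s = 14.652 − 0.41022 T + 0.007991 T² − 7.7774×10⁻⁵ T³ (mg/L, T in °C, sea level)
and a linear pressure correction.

C_s ≈ 8.66 mg/L

At sea level: C_s = 14.652 − 0.41022×16 + 0.007991×16² − 7.7774×10⁻⁵×16³ = 9.816 mg/L.
Pressure correction: C_s' = 9.816 × 0.882 = 8.657 mg/L.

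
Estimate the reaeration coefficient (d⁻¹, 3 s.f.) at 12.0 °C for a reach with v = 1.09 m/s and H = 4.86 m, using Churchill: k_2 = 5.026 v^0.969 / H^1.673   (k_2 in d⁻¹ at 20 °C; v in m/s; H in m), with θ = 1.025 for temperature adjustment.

k_2 ≈ 0.318 d⁻¹

k_2(20) = 5.026 × 1.09^0.969 / 4.86^1.673 = 5.026 × 1.087 / 14.08 = 0.3879 d⁻¹.
k_2(12.0) = 0.3879 × 1.025^(12.0−20) = 0.3879 × 0.8207 = 0.3184 d⁻¹.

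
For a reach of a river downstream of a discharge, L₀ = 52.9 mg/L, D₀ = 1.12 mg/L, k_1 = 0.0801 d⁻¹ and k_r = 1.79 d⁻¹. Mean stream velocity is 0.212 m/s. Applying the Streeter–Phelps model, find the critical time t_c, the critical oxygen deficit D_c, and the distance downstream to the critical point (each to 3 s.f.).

t_c = [1/(k_r−k_1)] ln[(k_r/k_1)(1 − D₀(k_r−k_1)/(k_1 L₀))]
= [1/(1.79−0.0801)] ln[(1.79/0.0801)(1 − 1.12×1.710/(0.0801×52.9))]
= (1/1.710) ln[22.35 × 0.5480] = 0.5848 × ln(12.25) = 0.5848 × 2.505 = 1.465 d.
D_c = (k_1/k_r) L₀ e^(−k_1 t_c) = (0.0801/1.79) × 52.9 × e^(−0.0801×1.465) = 0.04475 × 52.9 × 0.8893 = 2.105 mg/L.
x_c = v t_c = 0.212 m/s × 1.465 d × 86400 s/d = 26840 m ≈ 26.8 km.

t_c ≈ 1.47 d; D_c ≈ 2.11 mg/L; x_c ≈ 26.8 km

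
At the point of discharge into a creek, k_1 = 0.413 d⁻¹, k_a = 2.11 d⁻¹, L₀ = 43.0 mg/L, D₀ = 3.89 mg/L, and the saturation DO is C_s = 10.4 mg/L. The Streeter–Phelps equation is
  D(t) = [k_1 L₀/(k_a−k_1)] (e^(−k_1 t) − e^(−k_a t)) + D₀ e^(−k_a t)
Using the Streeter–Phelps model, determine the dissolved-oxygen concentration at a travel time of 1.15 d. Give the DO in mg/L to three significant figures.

k_1 L₀/(k_a−k_1) = 0.413×43.0/(2.11−0.413) = 17.76/1.697 = 10.46 mg/L.
e^(−k_1 t) = e^(−0.413×1.150) = 0.6219; e^(−k_a t) = e^(−2.11×1.150) = 0.08835.
D = 10.46 × (0.6219 − 0.08835) + 3.89 × 0.08835 = 5.584 + 0.3437 = 5.927 mg/L.
DO = C_s − D = 10.4 − 5.927 = 4.473 mg/L.

DO ≈ 4.47 mg/L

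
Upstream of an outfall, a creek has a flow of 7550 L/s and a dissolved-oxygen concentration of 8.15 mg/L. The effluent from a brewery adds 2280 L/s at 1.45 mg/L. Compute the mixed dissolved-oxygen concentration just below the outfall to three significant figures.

6.60 mg/L

Flow-weighted mixing: C = (Q_r C_r + Q_w C_w)/(Q_r + Q_w)
= (7550×8.15 + 2280×1.45)/(7550 + 2280) = 64840/9830 = 6.596 mg/L.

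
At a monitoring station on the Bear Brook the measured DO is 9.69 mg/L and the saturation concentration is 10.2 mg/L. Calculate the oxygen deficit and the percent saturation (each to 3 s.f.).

D = C_s − C = 10.2 − 9.69 = 0.510 mg/L.
% saturation = 9.69/10.2 × 100 = 95.0 %.

D ≈ 0.510 mg/L; 95.0 % saturation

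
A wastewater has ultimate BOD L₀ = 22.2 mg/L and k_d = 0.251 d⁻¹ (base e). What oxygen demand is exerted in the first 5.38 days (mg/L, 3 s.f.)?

y ≈ 16.4 mg/L

y_t = L₀(1 − e^(−k_d t)) = 22.2 × (1 − e^(−0.251×5.38))
= 22.2 × (1 − 0.2591) = 22.2 × 0.7409 = 16.45 mg/L.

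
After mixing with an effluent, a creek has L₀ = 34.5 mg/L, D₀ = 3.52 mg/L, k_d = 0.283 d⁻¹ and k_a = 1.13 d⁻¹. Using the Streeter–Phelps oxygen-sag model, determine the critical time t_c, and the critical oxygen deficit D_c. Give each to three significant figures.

t_c = [1/(k_a−k_d)] ln[(k_a/k_d)(1 − D₀(k_a−k_d)/(k_d L₀))]
= [1/(1.13−0.283)] ln[(1.13/0.283)(1 − 3.52×0.8470/(0.283×34.5))]
= (1/0.8470) ln[3.993 × 0.6946] = 1.181 × ln(2.774) = 1.181 × 1.020 = 1.204 d.
D_c = (k_d/k_a) L₀ e^(−k_d t_c) = (0.283/1.13) × 34.5 × e^(−0.283×1.204) = 0.2504 × 34.5 × 0.7112 = 6.145 mg/L.

t_c ≈ 1.20 d; D_c ≈ 6.14 mg/L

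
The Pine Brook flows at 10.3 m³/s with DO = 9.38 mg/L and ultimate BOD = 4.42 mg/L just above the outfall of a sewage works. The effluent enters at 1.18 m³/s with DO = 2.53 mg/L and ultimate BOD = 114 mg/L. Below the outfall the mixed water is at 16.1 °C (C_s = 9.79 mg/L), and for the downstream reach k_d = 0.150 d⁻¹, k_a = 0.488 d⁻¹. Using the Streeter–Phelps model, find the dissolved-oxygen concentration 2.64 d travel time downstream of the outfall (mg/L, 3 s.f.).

DO ≈ 6.72 mg/L

Mixed DO = (10.3×9.38 + 1.18×2.53)/(10.3+1.18) = 99.60/11.48 = 8.676 mg/L.
Mixed L₀ = (10.3×4.42 + 1.18×114)/(11.48) = 180.0/11.48 = 15.68 mg/L.
Initial deficit D₀ = C_s − DO₀ = 9.79 − 8.676 = 1.114 mg/L.
D(2.64) = [0.150×15.68/(0.488−0.150)](e^(−0.150×2.64) − e^(−0.488×2.64)) + 1.114 e^(−0.488×2.64)
= 6.960 × (0.6730 − 0.2757) + 1.114 × 0.2757 = 3.072 mg/L.
DO = 9.79 − 3.072 = 6.718 mg/L.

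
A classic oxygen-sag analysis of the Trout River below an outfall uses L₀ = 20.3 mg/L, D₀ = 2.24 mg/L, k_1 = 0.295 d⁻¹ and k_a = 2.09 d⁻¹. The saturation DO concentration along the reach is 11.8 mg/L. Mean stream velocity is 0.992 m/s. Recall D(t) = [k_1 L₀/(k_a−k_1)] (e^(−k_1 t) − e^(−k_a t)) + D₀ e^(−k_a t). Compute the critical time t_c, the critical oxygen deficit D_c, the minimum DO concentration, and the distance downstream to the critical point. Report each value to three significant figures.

With k_a/k_1 = 7.085 and 1 − D₀(k_a−k_1)/(k_1 L₀) = 0.3286,
t_c = ln(7.085 × 0.3286) / (2.09 − 0.295) = ln(2.328) / 1.795 = 0.8450/1.795 = 0.4707 d.
D_c = (k_1/k_a) L₀ e^(−k_1 t_c) = (0.295/2.09) × 20.3 × e^(−0.295×0.4707) = 0.1411 × 20.3 × 0.8703 = 2.494 mg/L.
Minimum DO = C_s − D_c = 11.8 − 2.494 = 9.306 mg/L.
x_c = v t_c = 0.992 m/s × 0.4707 d × 86400 s/d = 40350 m ≈ 40.3 km.

t_c ≈ 0.471 d; D_c ≈ 2.49 mg/L; min DO ≈ 9.31 mg/L; x_c ≈ 40.3 km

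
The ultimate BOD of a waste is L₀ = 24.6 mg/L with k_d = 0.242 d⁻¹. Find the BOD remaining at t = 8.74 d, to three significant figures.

L_t = L₀ e^(−k_d t) = 24.6 × e^(−0.242×8.74) = 24.6 × 0.1206 = 2.967 mg/L.

L ≈ 2.97 mg/L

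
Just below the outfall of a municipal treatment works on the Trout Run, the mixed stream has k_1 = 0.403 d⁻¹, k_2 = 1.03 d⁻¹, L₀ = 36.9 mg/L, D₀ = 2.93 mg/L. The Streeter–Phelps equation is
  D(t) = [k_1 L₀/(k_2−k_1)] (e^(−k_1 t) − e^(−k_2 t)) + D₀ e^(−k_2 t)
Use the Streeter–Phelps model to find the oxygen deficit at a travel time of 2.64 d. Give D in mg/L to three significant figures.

D ≈ 6.81 mg/L

k_1 L₀/(k_2−k_1) = 0.403×36.9/(1.03−0.403) = 14.87/0.6270 = 23.72 mg/L.
e^(−k_1 t) = e^(−0.403×2.640) = 0.3451; e^(−k_2 t) = e^(−1.03×2.640) = 0.06593.
D = 23.72 × (0.3451 − 0.06593) + 2.93 × 0.06593 = 6.621 + 0.1932 = 6.814 mg/L.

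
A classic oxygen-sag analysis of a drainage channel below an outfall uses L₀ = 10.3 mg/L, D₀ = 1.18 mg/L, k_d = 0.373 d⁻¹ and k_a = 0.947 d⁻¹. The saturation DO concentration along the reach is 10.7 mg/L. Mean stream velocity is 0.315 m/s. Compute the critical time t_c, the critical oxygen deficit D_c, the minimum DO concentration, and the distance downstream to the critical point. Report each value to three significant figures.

With k_a/k_d = 2.539 and 1 − D₀(k_a−k_d)/(k_d L₀) = 0.8237,
t_c = ln(2.539 × 0.8237) / (0.947 − 0.373) = ln(2.091) / 0.5740 = 0.7378/0.5740 = 1.285 d.
L(t_c) = L₀ e^(−k_d t_c) = 10.3 × 0.6191 = 6.377 mg/L, and at the critical point k_a D_c = k_d L, so D_c = (0.373/0.947) × 6.377 = 2.512 mg/L.
Minimum DO = C_s − D_c = 10.7 − 2.512 = 8.188 mg/L.
x_c = v t_c = 0.315 m/s × 1.285 d × 86400 s/d = 34980 m ≈ 35.0 km.

t_c ≈ 1.29 d; D_c ≈ 2.51 mg/L; min DO ≈ 8.19 mg/L; x_c ≈ 35.0 km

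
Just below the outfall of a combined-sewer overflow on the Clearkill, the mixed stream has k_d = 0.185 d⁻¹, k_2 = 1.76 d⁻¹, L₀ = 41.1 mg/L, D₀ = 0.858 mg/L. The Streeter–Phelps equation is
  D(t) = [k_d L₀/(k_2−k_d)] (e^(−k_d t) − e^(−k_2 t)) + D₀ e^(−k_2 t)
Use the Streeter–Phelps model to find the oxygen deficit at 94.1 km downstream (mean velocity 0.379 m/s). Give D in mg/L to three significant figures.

Travel time t = x/v = 94.1 km / (0.379 m/s) = 94100 m / 0.379 m/s = 248300 s = 2.874 d.
k_d L₀/(k_2−k_d) = 0.185×41.1/(1.76−0.185) = 7.604/1.575 = 4.828 mg/L.
e^(−k_d t) = e^(−0.185×2.874) = 0.5876; e^(−k_2 t) = e^(−1.76×2.874) = 0.006360.
D = 4.828 × (0.5876 − 0.006360) + 0.858 × 0.006360 = 2.806 + 0.005457 = 2.812 mg/L.

D ≈ 2.81 mg/L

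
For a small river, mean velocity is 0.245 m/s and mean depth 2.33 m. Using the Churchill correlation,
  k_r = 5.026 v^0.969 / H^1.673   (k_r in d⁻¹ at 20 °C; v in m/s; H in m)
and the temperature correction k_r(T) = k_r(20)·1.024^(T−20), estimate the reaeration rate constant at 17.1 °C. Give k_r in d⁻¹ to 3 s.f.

k_r ≈ 0.292 d⁻¹

k_r(20) = 5.026 × 0.245^0.969 / 2.33^1.673 = 5.026 × 0.2559 / 4.117 = 0.3124 d⁻¹.
k_r(17.1) = 0.3124 × 1.024^(17.1−20) = 0.3124 × 0.9335 = 0.2917 d⁻¹.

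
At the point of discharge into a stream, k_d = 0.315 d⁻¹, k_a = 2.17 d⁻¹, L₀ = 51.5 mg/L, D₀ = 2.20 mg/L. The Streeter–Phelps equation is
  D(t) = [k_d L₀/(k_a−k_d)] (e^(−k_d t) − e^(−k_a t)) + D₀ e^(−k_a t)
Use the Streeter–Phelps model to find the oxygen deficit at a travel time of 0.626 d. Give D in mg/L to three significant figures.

D ≈ 5.50 mg/L

k_d L₀/(k_a−k_d) = 0.315×51.5/(2.17−0.315) = 16.22/1.855 = 8.745 mg/L.
e^(−k_d t) = e^(−0.315×0.6260) = 0.8210; e^(−k_a t) = e^(−2.17×0.6260) = 0.2571.
D = 8.745 × (0.8210 − 0.2571) + 2.20 × 0.2571 = 4.932 + 0.5655 = 5.498 mg/L.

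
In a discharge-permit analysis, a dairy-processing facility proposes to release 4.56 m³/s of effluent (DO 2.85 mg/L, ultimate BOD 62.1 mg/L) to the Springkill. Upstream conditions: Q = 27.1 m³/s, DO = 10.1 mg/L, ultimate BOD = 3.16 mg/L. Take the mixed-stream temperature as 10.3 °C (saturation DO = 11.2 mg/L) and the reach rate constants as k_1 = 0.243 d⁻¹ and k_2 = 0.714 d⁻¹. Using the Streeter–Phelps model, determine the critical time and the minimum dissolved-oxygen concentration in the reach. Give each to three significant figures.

t_c ≈ 1.35 d; minimum DO ≈ 8.35 mg/L

Mixed DO = (27.1×10.1 + 4.56×2.85)/(27.1+4.56) = 286.7/31.66 = 9.056 mg/L.
Mixed L₀ = (27.1×3.16 + 4.56×62.1)/(31.66) = 368.8/31.66 = 11.65 mg/L.
Initial deficit D₀ = C_s − DO₀ = 11.2 − 9.056 = 2.144 mg/L.
t_c = (1/0.4710) ln[(0.714/0.243)(1 − 2.144×0.4710/(0.243×11.65))] = 2.123 × ln(1.890) = 1.352 d.
D_c = (0.243/0.714) × 11.65 × e^(−0.243×1.352) = 0.3403 × 11.65 × 0.7201 = 2.855 mg/L.
Minimum DO = 11.2 − 2.855 = 8.345 mg/L.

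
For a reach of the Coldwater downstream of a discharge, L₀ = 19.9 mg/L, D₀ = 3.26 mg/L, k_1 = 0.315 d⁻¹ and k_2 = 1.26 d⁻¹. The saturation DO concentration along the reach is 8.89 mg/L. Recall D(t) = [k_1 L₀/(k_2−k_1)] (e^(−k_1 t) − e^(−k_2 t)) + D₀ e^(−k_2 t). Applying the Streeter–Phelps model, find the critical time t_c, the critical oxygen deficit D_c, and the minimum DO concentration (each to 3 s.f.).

With k_2/k_1 = 4.000 and 1 − D₀(k_2−k_1)/(k_1 L₀) = 0.5085,
t_c = ln(4.000 × 0.5085) / (1.26 − 0.315) = ln(2.034) / 0.9450 = 0.7101/0.9450 = 0.7514 d.
D_c = (k_1/k_2) L₀ e^(−k_1 t_c) = (0.315/1.26) × 19.9 × e^(−0.315×0.7514) = 0.2500 × 19.9 × 0.7892 = 3.926 mg/L.
Minimum DO = C_s − D_c = 8.89 − 3.926 = 4.964 mg/L.

t_c ≈ 0.751 d; D_c ≈ 3.93 mg/L; min DO ≈ 4.96 mg/L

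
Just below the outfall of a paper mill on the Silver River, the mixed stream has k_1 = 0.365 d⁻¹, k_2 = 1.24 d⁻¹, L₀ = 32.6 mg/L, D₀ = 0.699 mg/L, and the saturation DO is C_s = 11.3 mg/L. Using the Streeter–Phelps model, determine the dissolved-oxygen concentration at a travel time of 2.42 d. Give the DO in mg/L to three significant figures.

DO ≈ 6.32 mg/L

k_1 L₀/(k_2−k_1) = 0.365×32.6/(1.24−0.365) = 11.90/0.8750 = 13.60 mg/L.
e^(−k_1 t) = e^(−0.365×2.420) = 0.4134; e^(−k_2 t) = e^(−1.24×2.420) = 0.04975.
D = 13.60 × (0.4134 − 0.04975) + 0.699 × 0.04975 = 4.945 + 0.03477 = 4.980 mg/L.
DO = C_s − D = 11.3 − 4.980 = 6.320 mg/L.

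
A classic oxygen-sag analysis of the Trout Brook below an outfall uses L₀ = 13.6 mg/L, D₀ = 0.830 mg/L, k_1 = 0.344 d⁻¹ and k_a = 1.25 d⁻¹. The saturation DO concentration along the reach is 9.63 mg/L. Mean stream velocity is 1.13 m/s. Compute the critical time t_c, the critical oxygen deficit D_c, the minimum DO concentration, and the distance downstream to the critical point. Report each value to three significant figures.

t_c = [1/(k_a−k_1)] ln[(k_a/k_1)(1 − D₀(k_a−k_1)/(k_1 L₀))]
= [1/(1.25−0.344)] ln[(1.25/0.344)(1 − 0.830×0.9060/(0.344×13.6))]
= (1/0.9060) ln[3.634 × 0.8393] = 1.104 × ln(3.050) = 1.104 × 1.115 = 1.231 d.
D_c = (k_1/k_a) L₀ e^(−k_1 t_c) = (0.344/1.25) × 13.6 × e^(−0.344×1.231) = 0.2752 × 13.6 × 0.6548 = 2.451 mg/L.
Minimum DO = C_s − D_c = 9.63 − 2.451 = 7.179 mg/L.
x_c = v t_c = 1.13 m/s × 1.231 d × 86400 s/d = 120200 m ≈ 120 km.

t_c ≈ 1.23 d; D_c ≈ 2.45 mg/L; min DO ≈ 7.18 mg/L; x_c ≈ 120 km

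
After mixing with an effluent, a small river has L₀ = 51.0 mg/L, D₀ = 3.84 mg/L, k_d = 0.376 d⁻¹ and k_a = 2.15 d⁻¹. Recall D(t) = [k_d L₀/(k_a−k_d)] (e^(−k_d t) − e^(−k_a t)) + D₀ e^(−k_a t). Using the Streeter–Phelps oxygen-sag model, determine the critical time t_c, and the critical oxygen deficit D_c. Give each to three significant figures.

t_c ≈ 0.735 d; D_c ≈ 6.76 mg/L

At the critical point dD/dt = 0, so k_d L₀ e^(−k_d t) = k_a D. Substituting D(t) from the Streeter–Phelps equation and solving for t gives
t_c = ln[(k_a/k_d)(1 − D₀(k_a−k_d)/(k_d L₀))] / (k_a−k_d).
Here k_a−k_d = 1.774 d⁻¹ and 1 − D₀(k_a−k_d)/(k_d L₀) = 1 − 3.84×1.774/(0.376×51.0) = 0.6448, so
t_c = ln(5.718 × 0.6448) / 1.774 = 1.305 / 1.774 = 0.7355 d.
D_c = (k_d/k_a) L₀ e^(−k_d t_c) = (0.376/2.15) × 51.0 × e^(−0.376×0.7355) = 0.1749 × 51.0 × 0.7584 = 6.764 mg/L.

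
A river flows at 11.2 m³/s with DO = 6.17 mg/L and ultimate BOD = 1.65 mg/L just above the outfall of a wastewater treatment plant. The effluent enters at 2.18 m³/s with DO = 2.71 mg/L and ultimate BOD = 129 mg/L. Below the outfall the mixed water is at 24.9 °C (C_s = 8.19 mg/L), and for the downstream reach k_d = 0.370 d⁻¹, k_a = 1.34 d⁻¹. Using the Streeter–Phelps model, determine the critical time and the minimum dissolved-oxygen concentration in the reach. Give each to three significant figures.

t_c ≈ 0.955 d; minimum DO ≈ 3.85 mg/L

Mixed DO = (11.2×6.17 + 2.18×2.71)/(11.2+2.18) = 75.01/13.38 = 5.606 mg/L.
Mixed L₀ = (11.2×1.65 + 2.18×129)/(13.38) = 299.7/13.38 = 22.40 mg/L.
Initial deficit D₀ = C_s − DO₀ = 8.19 − 5.606 = 2.584 mg/L.
t_c = (1/0.9700) ln[(1.34/0.370)(1 − 2.584×0.9700/(0.370×22.40))] = 1.031 × ln(2.526) = 0.9555 d.
D_c = (0.370/1.34) × 22.40 × e^(−0.370×0.9555) = 0.2761 × 22.40 × 0.7022 = 4.343 mg/L.
Minimum DO = 8.19 − 4.343 = 3.847 mg/L.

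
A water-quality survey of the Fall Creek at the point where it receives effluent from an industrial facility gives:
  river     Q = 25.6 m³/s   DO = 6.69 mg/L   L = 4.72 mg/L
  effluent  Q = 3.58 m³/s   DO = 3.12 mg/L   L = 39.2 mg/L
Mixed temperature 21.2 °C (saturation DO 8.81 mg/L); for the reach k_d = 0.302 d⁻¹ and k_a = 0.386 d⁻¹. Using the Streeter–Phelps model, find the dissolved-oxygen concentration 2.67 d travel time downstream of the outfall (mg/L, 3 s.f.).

Mixed DO = (25.6×6.69 + 3.58×3.12)/(25.6+3.58) = 182.4/29.18 = 6.252 mg/L.
Mixed L₀ = (25.6×4.72 + 3.58×39.2)/(29.18) = 261.2/29.18 = 8.950 mg/L.
Initial deficit D₀ = C_s − DO₀ = 8.81 − 6.252 = 2.558 mg/L.
D(2.67) = [0.302×8.950/(0.386−0.302)](e^(−0.302×2.67) − e^(−0.386×2.67)) + 2.558 e^(−0.386×2.67)
= 32.18 × (0.4465 − 0.3568) + 2.558 × 0.3568 = 3.799 mg/L.
DO = 8.81 − 3.799 = 5.011 mg/L.

DO ≈ 5.01 mg/L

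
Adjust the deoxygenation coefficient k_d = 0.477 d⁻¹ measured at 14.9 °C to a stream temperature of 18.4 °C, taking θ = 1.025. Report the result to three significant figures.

k_d(T₂) = k_d(T₁) · θ^(T₂−T₁) = 0.477 × 1.025^(18.4−14.9)
= 0.477 × 1.025^3.50 = 0.477 × 1.090 = 0.5201 d⁻¹.

k_d ≈ 0.520 d⁻¹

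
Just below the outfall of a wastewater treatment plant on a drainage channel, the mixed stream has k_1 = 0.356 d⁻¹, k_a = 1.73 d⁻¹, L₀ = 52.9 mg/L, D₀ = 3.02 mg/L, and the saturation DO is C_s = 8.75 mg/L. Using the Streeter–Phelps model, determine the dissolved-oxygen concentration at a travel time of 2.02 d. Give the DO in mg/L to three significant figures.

k_1 L₀/(k_a−k_1) = 0.356×52.9/(1.73−0.356) = 18.83/1.374 = 13.71 mg/L.
e^(−k_1 t) = e^(−0.356×2.020) = 0.4872; e^(−k_a t) = e^(−1.73×2.020) = 0.03036.
D = 13.71 × (0.4872 − 0.03036) + 3.02 × 0.03036 = 6.261 + 0.09169 = 6.353 mg/L.
DO = C_s − D = 8.75 − 6.353 = 2.397 mg/L.

DO ≈ 2.40 mg/L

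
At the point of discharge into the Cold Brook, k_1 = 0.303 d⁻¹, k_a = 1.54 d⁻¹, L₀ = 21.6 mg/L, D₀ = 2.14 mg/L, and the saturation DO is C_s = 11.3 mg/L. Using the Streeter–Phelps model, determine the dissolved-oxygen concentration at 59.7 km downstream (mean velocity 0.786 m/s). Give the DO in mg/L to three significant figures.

DO ≈ 8.06 mg/L

Travel time t = x/v = 59.7 km / (0.786 m/s) = 59700 m / 0.786 m/s = 75950 s = 0.8791 d.
k_1 L₀/(k_a−k_1) = 0.303×21.6/(1.54−0.303) = 6.545/1.237 = 5.291 mg/L.
e^(−k_1 t) = e^(−0.303×0.8791) = 0.7662; e^(−k_a t) = e^(−1.54×0.8791) = 0.2583.
D = 5.291 × (0.7662 − 0.2583) + 2.14 × 0.2583 = 2.687 + 0.5527 = 3.240 mg/L.
DO = C_s − D = 11.3 − 3.240 = 8.060 mg/L.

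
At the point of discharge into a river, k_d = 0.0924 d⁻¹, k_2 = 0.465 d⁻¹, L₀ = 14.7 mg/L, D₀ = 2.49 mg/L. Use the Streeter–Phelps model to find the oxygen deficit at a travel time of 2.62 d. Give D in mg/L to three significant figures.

k_d L₀/(k_2−k_d) = 0.0924×14.7/(0.465−0.0924) = 1.358/0.3726 = 3.645 mg/L.
e^(−k_d t) = e^(−0.0924×2.620) = 0.7850; e^(−k_2 t) = e^(−0.465×2.620) = 0.2957.
D = 3.645 × (0.7850 − 0.2957) + 2.49 × 0.2957 = 1.784 + 0.7364 = 2.520 mg/L.

D ≈ 2.52 mg/L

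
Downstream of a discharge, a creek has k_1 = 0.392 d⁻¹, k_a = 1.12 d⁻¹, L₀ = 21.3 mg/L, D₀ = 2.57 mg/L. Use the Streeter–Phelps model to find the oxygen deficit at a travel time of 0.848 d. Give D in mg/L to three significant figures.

k_1 L₀/(k_a−k_1) = 0.392×21.3/(1.12−0.392) = 8.350/0.7280 = 11.47 mg/L.
e^(−k_1 t) = e^(−0.392×0.8480) = 0.7172; e^(−k_a t) = e^(−1.12×0.8480) = 0.3868.
D = 11.47 × (0.7172 − 0.3868) + 2.57 × 0.3868 = 3.789 + 0.9942 = 4.783 mg/L.

D ≈ 4.78 mg/L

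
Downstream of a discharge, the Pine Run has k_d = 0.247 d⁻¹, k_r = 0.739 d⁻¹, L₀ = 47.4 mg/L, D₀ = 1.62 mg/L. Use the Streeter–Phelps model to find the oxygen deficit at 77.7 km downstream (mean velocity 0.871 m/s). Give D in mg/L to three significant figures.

D ≈ 8.10 mg/L

Travel time t = x/v = 77.7 km / (0.871 m/s) = 77700 m / 0.871 m/s = 89210 s = 1.032 d.
k_d L₀/(k_r−k_d) = 0.247×47.4/(0.739−0.247) = 11.71/0.4920 = 23.80 mg/L.
e^(−k_d t) = e^(−0.247×1.032) = 0.7749; e^(−k_r t) = e^(−0.739×1.032) = 0.4663.
D = 23.80 × (0.7749 − 0.4663) + 1.62 × 0.4663 = 7.344 + 0.7553 = 8.100 mg/L.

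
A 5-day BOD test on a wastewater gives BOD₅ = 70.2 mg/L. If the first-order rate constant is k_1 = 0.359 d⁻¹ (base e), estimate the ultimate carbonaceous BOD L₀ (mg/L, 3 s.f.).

BOD₅ = L₀(1 − e^(−5k_1)) ⇒ L₀ = BOD₅ / (1 − e^(−5×0.359))
= 70.2 / (1 − 0.1661) = 70.2 / 0.8339 = 84.19 mg/L.

L₀ ≈ 84.2 mg/L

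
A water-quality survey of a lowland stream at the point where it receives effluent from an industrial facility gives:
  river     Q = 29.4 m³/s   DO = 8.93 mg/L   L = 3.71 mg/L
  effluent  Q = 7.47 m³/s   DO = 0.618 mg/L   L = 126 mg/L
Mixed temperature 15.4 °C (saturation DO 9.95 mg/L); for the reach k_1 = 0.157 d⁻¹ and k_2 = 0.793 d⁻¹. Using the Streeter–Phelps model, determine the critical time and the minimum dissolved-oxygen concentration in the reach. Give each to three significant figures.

t_c ≈ 1.78 d; minimum DO ≈ 5.69 mg/L

Mixed DO = (29.4×8.93 + 7.47×0.618)/(29.4+7.47) = 267.2/36.87 = 7.246 mg/L.
Mixed L₀ = (29.4×3.71 + 7.47×126)/(36.87) = 1050/36.87 = 28.49 mg/L.
Initial deficit D₀ = C_s − DO₀ = 9.95 − 7.246 = 2.704 mg/L.
t_c = (1/0.6360) ln[(0.793/0.157)(1 − 2.704×0.6360/(0.157×28.49))] = 1.572 × ln(3.109) = 1.783 d.
D_c = (0.157/0.793) × 28.49 × e^(−0.157×1.783) = 0.1980 × 28.49 × 0.7558 = 4.263 mg/L.
Minimum DO = 9.95 − 4.263 = 5.687 mg/L.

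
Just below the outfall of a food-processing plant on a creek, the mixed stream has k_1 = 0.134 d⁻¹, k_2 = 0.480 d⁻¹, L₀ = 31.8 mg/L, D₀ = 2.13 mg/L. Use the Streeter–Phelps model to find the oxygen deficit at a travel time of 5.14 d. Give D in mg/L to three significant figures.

k_1 L₀/(k_2−k_1) = 0.134×31.8/(0.480−0.134) = 4.261/0.3460 = 12.32 mg/L.
e^(−k_1 t) = e^(−0.134×5.140) = 0.5022; e^(−k_2 t) = e^(−0.480×5.140) = 0.08482.
D = 12.32 × (0.5022 − 0.08482) + 2.13 × 0.08482 = 5.140 + 0.1807 = 5.321 mg/L.

D ≈ 5.32 mg/L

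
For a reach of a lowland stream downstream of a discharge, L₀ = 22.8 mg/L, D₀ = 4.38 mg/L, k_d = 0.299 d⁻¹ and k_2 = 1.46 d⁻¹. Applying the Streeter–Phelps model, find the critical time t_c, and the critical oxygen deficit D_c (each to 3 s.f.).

t_c ≈ 0.186 d; D_c ≈ 4.42 mg/L

With k_2/k_d = 4.883 and 1 − D₀(k_2−k_d)/(k_d L₀) = 0.2541,
t_c = ln(4.883 × 0.2541) / (1.46 − 0.299) = ln(1.241) / 1.161 = 0.2156/1.161 = 0.1857 d.
D_c = (k_d/k_2) L₀ e^(−k_d t_c) = (0.299/1.46) × 22.8 × e^(−0.299×0.1857) = 0.2048 × 22.8 × 0.9460 = 4.417 mg/L.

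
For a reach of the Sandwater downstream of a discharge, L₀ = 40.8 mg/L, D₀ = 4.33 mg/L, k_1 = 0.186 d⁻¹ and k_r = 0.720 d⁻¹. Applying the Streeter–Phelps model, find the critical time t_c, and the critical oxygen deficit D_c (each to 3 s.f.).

t_c ≈ 1.85 d; D_c ≈ 7.47 mg/L

At the critical point dD/dt = 0, so k_1 L₀ e^(−k_1 t) = k_r D. Substituting D(t) from the Streeter–Phelps equation and solving for t gives
t_c = ln[(k_r/k_1)(1 − D₀(k_r−k_1)/(k_1 L₀))] / (k_r−k_1).
Here k_r−k_1 = 0.5340 d⁻¹ and 1 − D₀(k_r−k_1)/(k_1 L₀) = 1 − 4.33×0.5340/(0.186×40.8) = 0.6953, so
t_c = ln(3.871 × 0.6953) / 0.5340 = 0.9901 / 0.5340 = 1.854 d.
L(t_c) = L₀ e^(−k_1 t_c) = 40.8 × 0.7083 = 28.90 mg/L, and at the critical point k_r D_c = k_1 L, so D_c = (0.186/0.720) × 28.90 = 7.466 mg/L.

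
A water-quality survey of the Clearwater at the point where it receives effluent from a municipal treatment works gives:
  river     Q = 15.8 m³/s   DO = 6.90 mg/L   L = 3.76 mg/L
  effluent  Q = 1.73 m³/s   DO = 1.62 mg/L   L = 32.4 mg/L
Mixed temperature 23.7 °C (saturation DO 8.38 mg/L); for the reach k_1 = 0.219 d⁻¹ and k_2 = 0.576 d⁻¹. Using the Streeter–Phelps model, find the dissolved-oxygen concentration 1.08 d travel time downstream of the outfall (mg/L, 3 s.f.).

DO ≈ 6.29 mg/L

Mixed DO = (15.8×6.90 + 1.73×1.62)/(15.8+1.73) = 111.8/17.53 = 6.379 mg/L.
Mixed L₀ = (15.8×3.76 + 1.73×32.4)/(17.53) = 115.5/17.53 = 6.586 mg/L.
Initial deficit D₀ = C_s − DO₀ = 8.38 − 6.379 = 2.001 mg/L.
D(1.08) = [0.219×6.586/(0.576−0.219)](e^(−0.219×1.08) − e^(−0.576×1.08)) + 2.001 e^(−0.576×1.08)
= 4.040 × (0.7894 − 0.5368) + 2.001 × 0.5368 = 2.095 mg/L.
DO = 8.38 − 2.095 = 6.285 mg/L.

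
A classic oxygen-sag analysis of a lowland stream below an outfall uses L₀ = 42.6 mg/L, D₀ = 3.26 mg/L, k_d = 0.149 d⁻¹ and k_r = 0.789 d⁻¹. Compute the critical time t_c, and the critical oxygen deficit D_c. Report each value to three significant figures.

t_c ≈ 1.98 d; D_c ≈ 5.99 mg/L

With k_r/k_d = 5.295 and 1 − D₀(k_r−k_d)/(k_d L₀) = 0.6713,
t_c = ln(5.295 × 0.6713) / (0.789 − 0.149) = ln(3.555) / 0.6400 = 1.268/0.6400 = 1.982 d.
L(t_c) = L₀ e^(−k_d t_c) = 42.6 × 0.7443 = 31.71 mg/L, and at the critical point k_r D_c = k_d L, so D_c = (0.149/0.789) × 31.71 = 5.988 mg/L.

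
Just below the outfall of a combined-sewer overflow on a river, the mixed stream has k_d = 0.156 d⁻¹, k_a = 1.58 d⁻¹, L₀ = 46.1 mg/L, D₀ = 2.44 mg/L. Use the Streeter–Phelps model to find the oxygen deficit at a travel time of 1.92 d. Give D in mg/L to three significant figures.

k_d L₀/(k_a−k_d) = 0.156×46.1/(1.58−0.156) = 7.192/1.424 = 5.050 mg/L.
e^(−k_d t) = e^(−0.156×1.920) = 0.7412; e^(−k_a t) = e^(−1.58×1.920) = 0.04814.
D = 5.050 × (0.7412 − 0.04814) + 2.44 × 0.04814 = 3.500 + 0.1175 = 3.617 mg/L.

D ≈ 3.62 mg/L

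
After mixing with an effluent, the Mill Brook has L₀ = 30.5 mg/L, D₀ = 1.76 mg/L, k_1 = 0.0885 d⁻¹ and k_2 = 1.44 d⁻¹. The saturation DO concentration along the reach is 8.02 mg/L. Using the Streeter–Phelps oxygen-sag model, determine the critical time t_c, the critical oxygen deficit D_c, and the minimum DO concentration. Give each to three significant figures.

t_c ≈ 0.488 d; D_c ≈ 1.80 mg/L; min DO ≈ 6.22 mg/L

At the critical point dD/dt = 0, so k_1 L₀ e^(−k_1 t) = k_2 D. Substituting D(t) from the Streeter–Phelps equation and solving for t gives
t_c = ln[(k_2/k_1)(1 − D₀(k_2−k_1)/(k_1 L₀))] / (k_2−k_1).
Here k_2−k_1 = 1.351 d⁻¹ and 1 − D₀(k_2−k_1)/(k_1 L₀) = 1 − 1.76×1.351/(0.0885×30.5) = 0.1188, so
t_c = ln(16.27 × 0.1188) / 1.351 = 0.6589 / 1.351 = 0.4875 d.
D_c = (k_1/k_2) L₀ e^(−k_1 t_c) = (0.0885/1.44) × 30.5 × e^(−0.0885×0.4875) = 0.06146 × 30.5 × 0.9578 = 1.795 mg/L.
Minimum DO = C_s − D_c = 8.02 − 1.795 = 6.225 mg/L.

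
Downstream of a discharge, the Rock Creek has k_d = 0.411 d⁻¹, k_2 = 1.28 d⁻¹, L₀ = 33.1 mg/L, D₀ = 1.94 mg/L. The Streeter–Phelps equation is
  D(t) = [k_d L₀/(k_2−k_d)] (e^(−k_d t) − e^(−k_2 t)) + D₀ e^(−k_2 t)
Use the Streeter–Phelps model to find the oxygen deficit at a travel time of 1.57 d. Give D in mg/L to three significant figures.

D ≈ 6.37 mg/L

k_d L₀/(k_2−k_d) = 0.411×33.1/(1.28−0.411) = 13.60/0.8690 = 15.65 mg/L.
e^(−k_d t) = e^(−0.411×1.570) = 0.5245; e^(−k_2 t) = e^(−1.28×1.570) = 0.1340.
D = 15.65 × (0.5245 − 0.1340) + 1.94 × 0.1340 = 6.113 + 0.2600 = 6.373 mg/L.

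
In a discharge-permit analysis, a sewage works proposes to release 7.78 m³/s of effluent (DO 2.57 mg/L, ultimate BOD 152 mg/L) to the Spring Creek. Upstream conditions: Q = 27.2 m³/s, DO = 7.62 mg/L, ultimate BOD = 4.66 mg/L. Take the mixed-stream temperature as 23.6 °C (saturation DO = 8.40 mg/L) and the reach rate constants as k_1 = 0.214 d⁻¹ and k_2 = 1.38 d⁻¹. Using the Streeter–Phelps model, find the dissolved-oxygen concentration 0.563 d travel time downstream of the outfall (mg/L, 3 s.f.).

Mixed DO = (27.2×7.62 + 7.78×2.57)/(27.2+7.78) = 227.3/34.98 = 6.497 mg/L.
Mixed L₀ = (27.2×4.66 + 7.78×152)/(34.98) = 1309/34.98 = 37.43 mg/L.
Initial deficit D₀ = C_s − DO₀ = 8.40 − 6.497 = 1.903 mg/L.
D(0.563) = [0.214×37.43/(1.38−0.214)](e^(−0.214×0.563) − e^(−1.38×0.563)) + 1.903 e^(−1.38×0.563)
= 6.870 × (0.8865 − 0.4598) + 1.903 × 0.4598 = 3.806 mg/L.
DO = 8.40 − 3.806 = 4.594 mg/L.

DO ≈ 4.59 mg/L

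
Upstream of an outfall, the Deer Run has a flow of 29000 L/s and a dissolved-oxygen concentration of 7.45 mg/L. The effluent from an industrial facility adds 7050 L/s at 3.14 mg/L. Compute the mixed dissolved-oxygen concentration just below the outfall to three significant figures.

Flow-weighted mixing: C = (Q_r C_r + Q_w C_w)/(Q_r + Q_w)
= (29000×7.45 + 7050×3.14)/(29000 + 7050) = 238200/36050 = 6.607 mg/L.

6.61 mg/L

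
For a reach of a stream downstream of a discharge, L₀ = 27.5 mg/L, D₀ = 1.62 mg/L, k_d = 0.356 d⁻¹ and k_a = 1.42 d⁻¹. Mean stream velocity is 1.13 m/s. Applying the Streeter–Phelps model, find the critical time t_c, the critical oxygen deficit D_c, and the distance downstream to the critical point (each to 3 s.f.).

With k_a/k_d = 3.989 and 1 − D₀(k_a−k_d)/(k_d L₀) = 0.8239,
t_c = ln(3.989 × 0.8239) / (1.42 − 0.356) = ln(3.286) / 1.064 = 1.190/1.064 = 1.118 d.
L(t_c) = L₀ e^(−k_d t_c) = 27.5 × 0.6716 = 18.47 mg/L, and at the critical point k_a D_c = k_d L, so D_c = (0.356/1.42) × 18.47 = 4.630 mg/L.
x_c = v t_c = 1.13 m/s × 1.118 d × 86400 s/d = 109200 m ≈ 109 km.

t_c ≈ 1.12 d; D_c ≈ 4.63 mg/L; x_c ≈ 109 km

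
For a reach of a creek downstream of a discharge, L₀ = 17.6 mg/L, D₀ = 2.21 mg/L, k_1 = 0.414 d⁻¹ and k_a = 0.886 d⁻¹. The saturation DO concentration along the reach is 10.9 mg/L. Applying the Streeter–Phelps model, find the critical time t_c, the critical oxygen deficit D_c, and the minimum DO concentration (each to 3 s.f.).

t_c ≈ 1.28 d; D_c ≈ 4.83 mg/L; min DO ≈ 6.07 mg/L

At the critical point dD/dt = 0, so k_1 L₀ e^(−k_1 t) = k_a D. Substituting D(t) from the Streeter–Phelps equation and solving for t gives
t_c = ln[(k_a/k_1)(1 − D₀(k_a−k_1)/(k_1 L₀))] / (k_a−k_1).
Here k_a−k_1 = 0.4720 d⁻¹ and 1 − D₀(k_a−k_1)/(k_1 L₀) = 1 − 2.21×0.4720/(0.414×17.6) = 0.8568, so
t_c = ln(2.140 × 0.8568) / 0.4720 = 0.6063 / 0.4720 = 1.285 d.
D_c = (k_1/k_a) L₀ e^(−k_1 t_c) = (0.414/0.886) × 17.6 × e^(−0.414×1.285) = 0.4673 × 17.6 × 0.5875 = 4.832 mg/L.
Minimum DO = C_s − D_c = 10.9 − 4.832 = 6.068 mg/L.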